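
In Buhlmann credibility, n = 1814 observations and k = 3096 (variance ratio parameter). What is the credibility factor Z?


Z = n / (n + k)
= 1814 / (1814 + 3096)
= 1814 / 4910
= 0.3695


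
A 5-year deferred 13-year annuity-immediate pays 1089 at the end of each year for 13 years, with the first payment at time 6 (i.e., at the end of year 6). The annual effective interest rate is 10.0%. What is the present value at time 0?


PV at time 5 of the 13-year annuity-immediate:
a_n = 1089 * (1-(1+0.1)^(-13))/0.1 = 7735.5549
Discount back 5 years to time 0:
PV = 7735.5549 * (1+0.1)^(-5)
= 7735.5549 * 0.620921
= 4803.171


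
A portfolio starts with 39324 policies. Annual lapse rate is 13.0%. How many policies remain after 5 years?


remaining = initial * (1 - lapse)^years
= 39324 * (1 - 0.13)^5
= 39324 * 0.498421
= 19599.9043


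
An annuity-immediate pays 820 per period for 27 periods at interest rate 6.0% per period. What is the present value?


PV = PMT * (1 - (1+i)^(-n)) / i
= 820 * (1 - (1+0.06)^(-27)) / 0.06
= 820 * (1 - 0.207368) / 0.06
= 820 * 13.210534
= 10832.638


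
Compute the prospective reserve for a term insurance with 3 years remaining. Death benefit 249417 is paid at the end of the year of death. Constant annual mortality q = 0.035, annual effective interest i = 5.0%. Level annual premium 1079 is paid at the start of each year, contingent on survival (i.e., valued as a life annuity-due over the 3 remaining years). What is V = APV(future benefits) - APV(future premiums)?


v = 1/(1+i) = 0.952381
APV(future benefits) per unit = sum_{k=0}^{2} k_p_x * q * v^(k+1) = 0.092123
APV(future benefits) = 249417 * 0.092123 = 22977.0934
Life annuity-due factor ä_{x:3} = sum_{k=0}^{2} k_p_x * v^k = 2.763696
APV(future premiums) = 1079 * 2.763696 = 2982.0281
V = 22977.0934 - 2982.0281
= 19995.0652


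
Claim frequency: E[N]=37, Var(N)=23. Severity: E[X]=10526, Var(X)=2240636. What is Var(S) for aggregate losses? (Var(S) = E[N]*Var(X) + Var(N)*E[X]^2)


Var(S) = E[N]*Var(X) + Var(N)*E[X]^2
= 37*2240636 + 23*10526^2
= 82903532 + 2548323548
= 2.6312e+09


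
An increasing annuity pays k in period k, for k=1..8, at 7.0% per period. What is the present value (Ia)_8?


(Ia)_n = sum_{k=1}^{n} k * v^k, v = 1/(1+i)
v = 0.934579
Sum computed term by term:
(Ia)_8 = 24.7602


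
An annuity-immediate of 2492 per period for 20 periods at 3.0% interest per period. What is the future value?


FV = PMT * ((1+i)^n - 1) / i
= 2492 * ((1.03)^20 - 1) / 0.03
= 2492 * (1.806111 - 1) / 0.03
= 66960.9732


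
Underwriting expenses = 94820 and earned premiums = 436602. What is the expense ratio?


Expense ratio = expenses / premiums
= 94820 / 436602
= 0.2172


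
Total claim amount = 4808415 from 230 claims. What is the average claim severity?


severity = total / number
= 4808415 / 230
= 20906.1522


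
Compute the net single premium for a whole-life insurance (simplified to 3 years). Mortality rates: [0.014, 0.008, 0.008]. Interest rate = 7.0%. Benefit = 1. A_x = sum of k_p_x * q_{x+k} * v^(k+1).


v = 0.934579
Year 0: k_p_x=1.0, q=0.014, term=0.013084
Year 1: k_p_x=0.986, q=0.008, term=0.00689
Year 2: k_p_x=0.978112, q=0.008, term=0.006387
A_x = 0.0264


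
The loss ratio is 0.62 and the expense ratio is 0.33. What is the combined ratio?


Combined ratio = loss ratio + expense ratio
= 0.62 + 0.33
= 0.95


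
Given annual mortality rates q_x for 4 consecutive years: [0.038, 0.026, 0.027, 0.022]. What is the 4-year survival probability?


p_k = 1 - q_k for each year
Survival = product of (1 - q_k)
= 0.962 * 0.974 * 0.973 * 0.978
= 0.8916


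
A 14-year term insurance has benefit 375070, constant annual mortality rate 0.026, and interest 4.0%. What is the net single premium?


NSP = benefit * sum_{k=0}^{n-1} k_p_x * q * v^(k+1)
With constant q=0.026, v=0.961538
Sum = 0.236618
NSP = 375070 * 0.236618
= 88748.2762


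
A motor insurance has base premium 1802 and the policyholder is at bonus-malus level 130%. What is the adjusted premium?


adjusted = base * BM_level / 100
= 1802 * 130 / 100
= 1802 * 1.3
= 2342.6


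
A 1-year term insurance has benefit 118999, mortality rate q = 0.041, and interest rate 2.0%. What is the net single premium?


NSP = benefit * q * v
v = 1/(1+i) = 0.980392
NSP = 118999 * 0.041 * 0.980392
= 4783.2931


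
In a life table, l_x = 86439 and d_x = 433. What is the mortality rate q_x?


q_x = d_x / l_x
= 433 / 86439
= 0.005


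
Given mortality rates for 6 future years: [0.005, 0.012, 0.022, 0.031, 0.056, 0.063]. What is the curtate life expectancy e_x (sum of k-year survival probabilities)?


e_x = sum_{k=1}^{n} k_p_x
k_p_x values:
  1_p_x = 0.995
  2_p_x = 0.98306
  3_p_x = 0.961433
  4_p_x = 0.931628
  5_p_x = 0.879457
  6_p_x = 0.824051
e_x = 5.5746


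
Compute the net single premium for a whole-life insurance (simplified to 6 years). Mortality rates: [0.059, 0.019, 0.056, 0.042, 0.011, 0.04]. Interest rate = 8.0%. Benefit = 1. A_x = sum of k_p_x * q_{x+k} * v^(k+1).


v = 0.925926
Year 0: k_p_x=1.0, q=0.059, term=0.05463
Year 1: k_p_x=0.941, q=0.019, term=0.015328
Year 2: k_p_x=0.923121, q=0.056, term=0.041037
Year 3: k_p_x=0.871426, q=0.042, term=0.026902
Year 4: k_p_x=0.834826, q=0.011, term=0.00625
Year 5: k_p_x=0.825643, q=0.04, term=0.020812
A_x = 0.165


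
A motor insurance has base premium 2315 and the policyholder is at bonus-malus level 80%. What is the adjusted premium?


adjusted = base * BM_level / 100
= 2315 * 80 / 100
= 2315 * 0.8
= 1852.0


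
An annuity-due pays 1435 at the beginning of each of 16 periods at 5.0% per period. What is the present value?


PV_due = PMT * (1-(1+i)^(-n))/i * (1+i)
PV_immediate = 15552.1993
PV_due = 15552.1993 * 1.05
= 16329.8093


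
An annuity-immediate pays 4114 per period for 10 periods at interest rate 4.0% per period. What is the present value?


PV = PMT * (1 - (1+i)^(-n)) / i
= 4114 * (1 - (1+0.04)^(-10)) / 0.04
= 4114 * (1 - 0.675564) / 0.04
= 4114 * 8.110896
= 33368.2252


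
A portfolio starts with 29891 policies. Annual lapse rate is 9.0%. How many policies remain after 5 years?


remaining = initial * (1 - lapse)^years
= 29891 * (1 - 0.09)^5
= 29891 * 0.624032
= 18652.9448


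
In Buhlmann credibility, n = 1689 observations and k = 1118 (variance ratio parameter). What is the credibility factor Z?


Z = n / (n + k)
= 1689 / (1689 + 1118)
= 1689 / 2807
= 0.6017


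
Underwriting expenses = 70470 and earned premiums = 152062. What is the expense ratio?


Expense ratio = expenses / premiums
= 70470 / 152062
= 0.4634


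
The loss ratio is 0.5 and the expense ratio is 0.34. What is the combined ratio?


Combined ratio = loss ratio + expense ratio
= 0.5 + 0.34
= 0.84


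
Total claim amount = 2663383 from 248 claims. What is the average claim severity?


severity = total / number
= 2663383 / 248
= 10739.4476


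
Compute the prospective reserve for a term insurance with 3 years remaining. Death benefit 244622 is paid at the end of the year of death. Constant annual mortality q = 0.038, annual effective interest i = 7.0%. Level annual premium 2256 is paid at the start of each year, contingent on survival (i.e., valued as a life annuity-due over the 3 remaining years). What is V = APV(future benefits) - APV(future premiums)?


v = 1/(1+i) = 0.934579
APV(future benefits) per unit = sum_{k=0}^{2} k_p_x * q * v^(k+1) = 0.09615
APV(future benefits) = 244622 * 0.09615 = 23520.4268
Life annuity-due factor ä_{x:3} = sum_{k=0}^{2} k_p_x * v^k = 2.707384
APV(future premiums) = 2256 * 2.707384 = 6107.8584
V = 23520.4268 - 6107.8584
= 17412.5684


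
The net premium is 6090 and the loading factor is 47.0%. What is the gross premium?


Gross = net * (1 + loading)
= 6090 * (1 + 0.47)
= 6090 * 1.47
= 8952.3


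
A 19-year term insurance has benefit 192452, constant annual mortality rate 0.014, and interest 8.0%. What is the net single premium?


NSP = benefit * sum_{k=0}^{n-1} k_p_x * q * v^(k+1)
With constant q=0.014, v=0.925926
Sum = 0.122536
NSP = 192452 * 0.122536
= 23582.2575


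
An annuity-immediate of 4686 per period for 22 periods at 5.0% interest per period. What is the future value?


FV = PMT * ((1+i)^n - 1) / i
= 4686 * ((1.05)^22 - 1) / 0.05
= 4686 * (2.925261 - 1) / 0.05
= 180435.4347


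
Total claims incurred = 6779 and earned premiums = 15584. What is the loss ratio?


Loss ratio = claims / premiums
= 6779 / 15584
= 0.435


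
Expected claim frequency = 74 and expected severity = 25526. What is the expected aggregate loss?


E[S] = E[N] * E[X]
= 74 * 25526
= 1.8889e+06


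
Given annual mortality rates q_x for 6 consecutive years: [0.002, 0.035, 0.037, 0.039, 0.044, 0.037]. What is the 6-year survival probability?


p_k = 1 - q_k for each year
Survival = product of (1 - q_k)
= 0.998 * 0.965 * 0.963 * 0.961 * 0.956 * 0.963
= 0.8205


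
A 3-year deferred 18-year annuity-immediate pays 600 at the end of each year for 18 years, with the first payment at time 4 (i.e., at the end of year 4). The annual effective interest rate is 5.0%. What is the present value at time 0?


PV at time 3 of the 18-year annuity-immediate:
a_n = 600 * (1-(1+0.05)^(-18))/0.05 = 7013.7521
Discount back 3 years to time 0:
PV = 7013.7521 * (1+0.05)^(-3)
= 7013.7521 * 0.863838
= 6058.7428


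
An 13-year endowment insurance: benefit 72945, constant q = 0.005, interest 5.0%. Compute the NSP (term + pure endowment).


Term component = 3336.4654
Pure endowment = 13_p_x * v^13 * benefit = 0.936915 * 0.530321 * 72945 = 36243.8805
NSP = 39580.346


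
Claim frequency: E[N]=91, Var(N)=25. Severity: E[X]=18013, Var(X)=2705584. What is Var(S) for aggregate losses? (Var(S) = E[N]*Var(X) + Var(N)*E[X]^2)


Var(S) = E[N]*Var(X) + Var(N)*E[X]^2
= 91*2705584 + 25*18013^2
= 246208144 + 8111704225
= 8.3579e+09


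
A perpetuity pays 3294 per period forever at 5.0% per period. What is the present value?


PV = PMT / i
= 3294 / 0.05
= 65880.0


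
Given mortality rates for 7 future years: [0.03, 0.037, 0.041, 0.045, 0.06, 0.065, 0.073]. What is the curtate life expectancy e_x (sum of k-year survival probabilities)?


e_x = sum_{k=1}^{n} k_p_x
k_p_x values:
  1_p_x = 0.97
  2_p_x = 0.93411
  3_p_x = 0.895811
  4_p_x = 0.8555
  5_p_x = 0.80417
  6_p_x = 0.751899
  7_p_x = 0.69701
e_x = 5.9085


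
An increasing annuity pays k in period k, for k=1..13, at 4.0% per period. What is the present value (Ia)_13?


(Ia)_n = sum_{k=1}^{n} k * v^k, v = 1/(1+i)
v = 0.961538
Sum computed term by term:
(Ia)_13 = 64.4403


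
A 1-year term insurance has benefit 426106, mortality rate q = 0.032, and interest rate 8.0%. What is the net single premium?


NSP = benefit * q * v
v = 1/(1+i) = 0.925926
NSP = 426106 * 0.032 * 0.925926
= 12625.363


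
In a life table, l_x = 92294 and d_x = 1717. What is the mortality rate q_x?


q_x = d_x / l_x
= 1717 / 92294
= 0.0186


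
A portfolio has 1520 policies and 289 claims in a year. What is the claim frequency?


frequency = claims / policies
= 289 / 1520
= 0.1901


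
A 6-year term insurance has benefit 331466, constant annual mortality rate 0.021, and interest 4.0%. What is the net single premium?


NSP = benefit * sum_{k=0}^{n-1} k_p_x * q * v^(k+1)
With constant q=0.021, v=0.961538
Sum = 0.104718
NSP = 331466 * 0.104718
= 34710.5037


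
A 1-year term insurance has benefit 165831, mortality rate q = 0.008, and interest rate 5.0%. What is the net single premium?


NSP = benefit * q * v
v = 1/(1+i) = 0.952381
NSP = 165831 * 0.008 * 0.952381
= 1263.4743


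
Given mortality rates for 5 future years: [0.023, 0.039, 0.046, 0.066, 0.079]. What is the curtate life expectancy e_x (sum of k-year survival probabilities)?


e_x = sum_{k=1}^{n} k_p_x
k_p_x values:
  1_p_x = 0.977
  2_p_x = 0.938897
  3_p_x = 0.895708
  4_p_x = 0.836591
  5_p_x = 0.7705
e_x = 4.4187


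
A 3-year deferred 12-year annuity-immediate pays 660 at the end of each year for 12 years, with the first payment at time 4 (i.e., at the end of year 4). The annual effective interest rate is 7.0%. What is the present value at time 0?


PV at time 3 of the 12-year annuity-immediate:
a_n = 660 * (1-(1+0.07)^(-12))/0.07 = 5242.173
Discount back 3 years to time 0:
PV = 5242.173 * (1+0.07)^(-3)
= 5242.173 * 0.816298
= 4279.1747


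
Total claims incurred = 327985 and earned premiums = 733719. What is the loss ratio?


Loss ratio = claims / premiums
= 327985 / 733719
= 0.447


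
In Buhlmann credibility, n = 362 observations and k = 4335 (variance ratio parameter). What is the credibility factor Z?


Z = n / (n + k)
= 362 / (362 + 4335)
= 362 / 4697
= 0.0771


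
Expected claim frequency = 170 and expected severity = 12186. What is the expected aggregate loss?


E[S] = E[N] * E[X]
= 170 * 12186
= 2.0716e+06


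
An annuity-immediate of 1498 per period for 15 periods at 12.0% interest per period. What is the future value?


FV = PMT * ((1+i)^n - 1) / i
= 1498 * ((1.12)^15 - 1) / 0.12
= 1498 * (5.473566 - 1) / 0.12
= 55845.0126


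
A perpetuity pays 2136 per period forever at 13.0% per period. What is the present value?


PV = PMT / i
= 2136 / 0.13
= 16430.7692


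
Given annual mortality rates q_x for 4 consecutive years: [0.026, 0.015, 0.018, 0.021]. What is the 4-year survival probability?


p_k = 1 - q_k for each year
Survival = product of (1 - q_k)
= 0.974 * 0.985 * 0.982 * 0.979
= 0.9223


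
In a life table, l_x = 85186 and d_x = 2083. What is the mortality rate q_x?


q_x = d_x / l_x
= 2083 / 85186
= 0.0245


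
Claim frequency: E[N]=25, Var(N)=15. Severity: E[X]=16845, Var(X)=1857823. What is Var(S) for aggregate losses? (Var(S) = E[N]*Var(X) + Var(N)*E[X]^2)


Var(S) = E[N]*Var(X) + Var(N)*E[X]^2
= 25*1857823 + 15*16845^2
= 46445575 + 4256310375
= 4.3028e+09


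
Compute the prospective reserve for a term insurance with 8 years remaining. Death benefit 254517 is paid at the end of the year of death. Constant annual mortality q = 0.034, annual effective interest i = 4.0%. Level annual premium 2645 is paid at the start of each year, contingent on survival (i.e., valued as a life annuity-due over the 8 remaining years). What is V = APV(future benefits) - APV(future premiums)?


v = 1/(1+i) = 0.961538
APV(future benefits) per unit = sum_{k=0}^{7} k_p_x * q * v^(k+1) = 0.204895
APV(future benefits) = 254517 * 0.204895 = 52149.3019
Life annuity-due factor ä_{x:8} = sum_{k=0}^{7} k_p_x * v^k = 6.267381
APV(future premiums) = 2645 * 6.267381 = 16577.2239
V = 52149.3019 - 16577.2239
= 35572.078


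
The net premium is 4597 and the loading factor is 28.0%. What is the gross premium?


Gross = net * (1 + loading)
= 4597 * (1 + 0.28)
= 4597 * 1.28
= 5884.16


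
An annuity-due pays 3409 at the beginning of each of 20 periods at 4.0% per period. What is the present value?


PV_due = PMT * (1-(1+i)^(-n))/i * (1+i)
PV_immediate = 46329.4225
PV_due = 46329.4225 * 1.04
= 48182.5994


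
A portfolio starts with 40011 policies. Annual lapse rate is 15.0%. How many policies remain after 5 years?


remaining = initial * (1 - lapse)^years
= 40011 * (1 - 0.15)^5
= 40011 * 0.443705
= 17753.0933


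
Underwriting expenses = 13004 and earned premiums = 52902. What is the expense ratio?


Expense ratio = expenses / premiums
= 13004 / 52902
= 0.2458


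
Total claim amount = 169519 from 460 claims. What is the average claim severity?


severity = total / number
= 169519 / 460
= 368.5196


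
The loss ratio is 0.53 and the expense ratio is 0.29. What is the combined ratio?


Combined ratio = loss ratio + expense ratio
= 0.53 + 0.29
= 0.82


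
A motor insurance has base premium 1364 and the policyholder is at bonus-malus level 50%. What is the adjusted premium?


adjusted = base * BM_level / 100
= 1364 * 50 / 100
= 1364 * 0.5
= 682.0


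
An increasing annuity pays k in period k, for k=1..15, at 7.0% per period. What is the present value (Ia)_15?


(Ia)_n = sum_{k=1}^{n} k * v^k, v = 1/(1+i)
v = 0.934579
Sum computed term by term:
(Ia)_15 = 61.554


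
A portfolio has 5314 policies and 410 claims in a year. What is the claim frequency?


frequency = claims / policies
= 410 / 5314
= 0.0772


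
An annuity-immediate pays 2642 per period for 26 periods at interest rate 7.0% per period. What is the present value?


PV = PMT * (1 - (1+i)^(-n)) / i
= 2642 * (1 - (1+0.07)^(-26)) / 0.07
= 2642 * (1 - 0.172195) / 0.07
= 2642 * 11.825779
= 31243.7072


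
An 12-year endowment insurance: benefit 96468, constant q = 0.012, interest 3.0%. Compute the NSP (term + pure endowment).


Term component = 10837.8348
Pure endowment = 12_p_x * v^12 * benefit = 0.865134 * 0.70138 * 96468 = 58535.5783
NSP = 69373.4131


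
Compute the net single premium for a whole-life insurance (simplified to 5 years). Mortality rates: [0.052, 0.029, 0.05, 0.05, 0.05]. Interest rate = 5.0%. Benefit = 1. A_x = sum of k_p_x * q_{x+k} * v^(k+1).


v = 0.952381
Year 0: k_p_x=1.0, q=0.052, term=0.049524
Year 1: k_p_x=0.948, q=0.029, term=0.024936
Year 2: k_p_x=0.920508, q=0.05, term=0.039758
Year 3: k_p_x=0.874483, q=0.05, term=0.035972
Year 4: k_p_x=0.830758, q=0.05, term=0.032546
A_x = 0.1827


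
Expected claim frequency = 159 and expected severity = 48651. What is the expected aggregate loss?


E[S] = E[N] * E[X]
= 159 * 48651
= 7.7355e+06


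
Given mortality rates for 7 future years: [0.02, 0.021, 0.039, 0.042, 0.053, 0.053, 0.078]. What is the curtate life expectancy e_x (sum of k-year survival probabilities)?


e_x = sum_{k=1}^{n} k_p_x
k_p_x values:
  1_p_x = 0.98
  2_p_x = 0.95942
  3_p_x = 0.922003
  4_p_x = 0.883279
  5_p_x = 0.836465
  6_p_x = 0.792132
  7_p_x = 0.730346
e_x = 6.1036


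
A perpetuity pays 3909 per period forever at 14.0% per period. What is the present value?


PV = PMT / i
= 3909 / 0.14
= 27921.4286


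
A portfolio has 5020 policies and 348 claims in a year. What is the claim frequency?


frequency = claims / policies
= 348 / 5020
= 0.0693


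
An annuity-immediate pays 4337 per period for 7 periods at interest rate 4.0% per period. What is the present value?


PV = PMT * (1 - (1+i)^(-n)) / i
= 4337 * (1 - (1+0.04)^(-7)) / 0.04
= 4337 * (1 - 0.759918) / 0.04
= 4337 * 6.002055
= 26030.9111


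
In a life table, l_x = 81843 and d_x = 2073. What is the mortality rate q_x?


q_x = d_x / l_x
= 2073 / 81843
= 0.0253


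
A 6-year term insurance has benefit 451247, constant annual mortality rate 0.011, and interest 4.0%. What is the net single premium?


NSP = benefit * sum_{k=0}^{n-1} k_p_x * q * v^(k+1)
With constant q=0.011, v=0.961538
Sum = 0.056172
NSP = 451247 * 0.056172
= 25347.3355


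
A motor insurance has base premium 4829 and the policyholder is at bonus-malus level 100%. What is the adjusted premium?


adjusted = base * BM_level / 100
= 4829 * 100 / 100
= 4829 * 1.0
= 4829.0


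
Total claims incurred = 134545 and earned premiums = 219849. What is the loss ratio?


Loss ratio = claims / premiums
= 134545 / 219849
= 0.612


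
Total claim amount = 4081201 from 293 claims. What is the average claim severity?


severity = total / number
= 4081201 / 293
= 13929.0137


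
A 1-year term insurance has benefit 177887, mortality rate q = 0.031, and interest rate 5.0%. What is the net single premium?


NSP = benefit * q * v
v = 1/(1+i) = 0.952381
NSP = 177887 * 0.031 * 0.952381
= 5251.9019


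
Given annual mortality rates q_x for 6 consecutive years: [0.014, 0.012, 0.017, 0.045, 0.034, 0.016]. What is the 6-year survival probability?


p_k = 1 - q_k for each year
Survival = product of (1 - q_k)
= 0.986 * 0.988 * 0.983 * 0.955 * 0.966 * 0.984
= 0.8693


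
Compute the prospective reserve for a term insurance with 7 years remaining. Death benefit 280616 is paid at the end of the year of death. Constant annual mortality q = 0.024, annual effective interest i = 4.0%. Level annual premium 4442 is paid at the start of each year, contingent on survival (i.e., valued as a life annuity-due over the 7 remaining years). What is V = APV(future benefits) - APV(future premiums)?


v = 1/(1+i) = 0.961538
APV(future benefits) per unit = sum_{k=0}^{6} k_p_x * q * v^(k+1) = 0.134593
APV(future benefits) = 280616 * 0.134593 = 37769.0258
Life annuity-due factor ä_{x:7} = sum_{k=0}^{6} k_p_x * v^k = 5.832375
APV(future premiums) = 4442 * 5.832375 = 25907.4104
V = 37769.0258 - 25907.4104
= 11861.6154


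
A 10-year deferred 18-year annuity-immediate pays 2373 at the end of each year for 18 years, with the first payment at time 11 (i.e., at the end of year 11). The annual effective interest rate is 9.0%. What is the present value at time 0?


PV at time 10 of the 18-year annuity-immediate:
a_n = 2373 * (1-(1+0.09)^(-18))/0.09 = 20777.0984
Discount back 10 years to time 0:
PV = 20777.0984 * (1+0.09)^(-10)
= 20777.0984 * 0.422411
= 8776.4709


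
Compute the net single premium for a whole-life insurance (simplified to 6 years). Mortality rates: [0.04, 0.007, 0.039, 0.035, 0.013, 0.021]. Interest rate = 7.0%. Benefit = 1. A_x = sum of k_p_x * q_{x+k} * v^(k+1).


v = 0.934579
Year 0: k_p_x=1.0, q=0.04, term=0.037383
Year 1: k_p_x=0.96, q=0.007, term=0.00587
Year 2: k_p_x=0.95328, q=0.039, term=0.030348
Year 3: k_p_x=0.916102, q=0.035, term=0.024461
Year 4: k_p_x=0.884039, q=0.013, term=0.008194
Year 5: k_p_x=0.872546, q=0.021, term=0.01221
A_x = 0.1185


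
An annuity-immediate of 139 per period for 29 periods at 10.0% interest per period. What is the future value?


FV = PMT * ((1+i)^n - 1) / i
= 139 * ((1.1)^29 - 1) / 0.1
= 139 * (15.863093 - 1) / 0.1
= 20659.6992


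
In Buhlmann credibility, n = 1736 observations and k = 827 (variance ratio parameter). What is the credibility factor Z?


Z = n / (n + k)
= 1736 / (1736 + 827)
= 1736 / 2563
= 0.6773


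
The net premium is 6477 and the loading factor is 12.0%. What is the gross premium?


Gross = net * (1 + loading)
= 6477 * (1 + 0.12)
= 6477 * 1.12
= 7254.24


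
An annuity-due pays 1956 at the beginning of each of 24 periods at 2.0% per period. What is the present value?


PV_due = PMT * (1-(1+i)^(-n))/i * (1+i)
PV_immediate = 36995.6385
PV_due = 36995.6385 * 1.02
= 37735.5512


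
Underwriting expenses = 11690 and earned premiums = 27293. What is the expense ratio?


Expense ratio = expenses / premiums
= 11690 / 27293
= 0.4283


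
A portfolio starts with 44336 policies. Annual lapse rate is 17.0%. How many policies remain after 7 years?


remaining = initial * (1 - lapse)^years
= 44336 * (1 - 0.17)^7
= 44336 * 0.271361
= 12031.0396


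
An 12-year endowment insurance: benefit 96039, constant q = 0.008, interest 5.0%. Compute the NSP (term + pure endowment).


Term component = 6548.2503
Pure endowment = 12_p_x * v^12 * benefit = 0.908113 * 0.556837 * 96039 = 48564.1852
NSP = 55112.4355


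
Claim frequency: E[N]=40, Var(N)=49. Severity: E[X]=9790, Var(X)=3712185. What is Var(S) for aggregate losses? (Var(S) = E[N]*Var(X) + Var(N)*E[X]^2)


Var(S) = E[N]*Var(X) + Var(N)*E[X]^2
= 40*3712185 + 49*9790^2
= 148487400 + 4696360900
= 4.8448e+09


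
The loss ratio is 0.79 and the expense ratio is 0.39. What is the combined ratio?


Combined ratio = loss ratio + expense ratio
= 0.79 + 0.39
= 1.18


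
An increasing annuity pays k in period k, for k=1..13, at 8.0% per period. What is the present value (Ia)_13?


(Ia)_n = sum_{k=1}^{n} k * v^k, v = 1/(1+i)
v = 0.925926
Sum computed term by term:
(Ia)_13 = 46.9501


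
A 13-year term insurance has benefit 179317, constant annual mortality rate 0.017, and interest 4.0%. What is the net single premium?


NSP = benefit * sum_{k=0}^{n-1} k_p_x * q * v^(k+1)
With constant q=0.017, v=0.961538
Sum = 0.154916
NSP = 179317 * 0.154916
= 27779.0454


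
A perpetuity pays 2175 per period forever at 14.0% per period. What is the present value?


PV = PMT / i
= 2175 / 0.14
= 15535.7143


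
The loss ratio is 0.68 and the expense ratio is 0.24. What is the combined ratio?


Combined ratio = loss ratio + expense ratio
= 0.68 + 0.24
= 0.92


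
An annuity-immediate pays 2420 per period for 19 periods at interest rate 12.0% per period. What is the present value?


PV = PMT * (1 - (1+i)^(-n)) / i
= 2420 * (1 - (1+0.12)^(-19)) / 0.12
= 2420 * (1 - 0.116107) / 0.12
= 2420 * 7.365777
= 17825.18


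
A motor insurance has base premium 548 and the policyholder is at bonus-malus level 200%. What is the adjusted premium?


adjusted = base * BM_level / 100
= 548 * 200 / 100
= 548 * 2.0
= 1096.0


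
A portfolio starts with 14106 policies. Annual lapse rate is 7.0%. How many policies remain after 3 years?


remaining = initial * (1 - lapse)^years
= 14106 * (1 - 0.07)^3
= 14106 * 0.804357
= 11346.2598


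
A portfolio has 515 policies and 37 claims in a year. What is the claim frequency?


frequency = claims / policies
= 37 / 515
= 0.0718


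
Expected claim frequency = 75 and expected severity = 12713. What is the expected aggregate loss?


E[S] = E[N] * E[X]
= 75 * 12713
= 953475


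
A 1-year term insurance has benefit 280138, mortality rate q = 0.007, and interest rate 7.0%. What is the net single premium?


NSP = benefit * q * v
v = 1/(1+i) = 0.934579
NSP = 280138 * 0.007 * 0.934579
= 1832.6785


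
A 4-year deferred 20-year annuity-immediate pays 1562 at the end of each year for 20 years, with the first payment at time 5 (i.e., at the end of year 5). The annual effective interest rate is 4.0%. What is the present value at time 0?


PV at time 4 of the 20-year annuity-immediate:
a_n = 1562 * (1-(1+0.04)^(-20))/0.04 = 21228.0898
Discount back 4 years to time 0:
PV = 21228.0898 * (1+0.04)^(-4)
= 21228.0898 * 0.854804
= 18145.8601


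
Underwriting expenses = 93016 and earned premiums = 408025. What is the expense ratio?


Expense ratio = expenses / premiums
= 93016 / 408025
= 0.228


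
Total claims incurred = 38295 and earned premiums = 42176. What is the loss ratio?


Loss ratio = claims / premiums
= 38295 / 42176
= 0.908


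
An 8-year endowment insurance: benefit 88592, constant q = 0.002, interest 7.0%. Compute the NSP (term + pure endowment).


Term component = 1051.3855
Pure endowment = 8_p_x * v^8 * benefit = 0.984112 * 0.582009 * 88592 = 50742.1208
NSP = 51793.5063


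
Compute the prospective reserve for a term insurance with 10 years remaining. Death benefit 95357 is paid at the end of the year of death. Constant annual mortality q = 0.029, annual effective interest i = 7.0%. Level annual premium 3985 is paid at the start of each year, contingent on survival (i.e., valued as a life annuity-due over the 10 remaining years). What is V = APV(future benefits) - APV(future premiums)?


v = 1/(1+i) = 0.934579
APV(future benefits) per unit = sum_{k=0}^{9} k_p_x * q * v^(k+1) = 0.181982
APV(future benefits) = 95357 * 0.181982 = 17353.2426
Life annuity-due factor ä_{x:10} = sum_{k=0}^{9} k_p_x * v^k = 6.714502
APV(future premiums) = 3985 * 6.714502 = 26757.2924
V = 17353.2426 - 26757.2924
= -9404.0498


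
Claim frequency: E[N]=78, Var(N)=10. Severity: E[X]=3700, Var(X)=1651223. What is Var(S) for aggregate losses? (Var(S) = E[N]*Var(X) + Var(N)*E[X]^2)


Var(S) = E[N]*Var(X) + Var(N)*E[X]^2
= 78*1651223 + 10*3700^2
= 128795394 + 136900000
= 2.6570e+08


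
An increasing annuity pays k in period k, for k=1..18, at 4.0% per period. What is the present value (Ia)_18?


(Ia)_n = sum_{k=1}^{n} k * v^k, v = 1/(1+i)
v = 0.961538
Sum computed term by term:
(Ia)_18 = 107.0091


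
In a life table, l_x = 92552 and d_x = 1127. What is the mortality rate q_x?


q_x = d_x / l_x
= 1127 / 92552
= 0.0122


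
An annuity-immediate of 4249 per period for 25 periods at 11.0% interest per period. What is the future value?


FV = PMT * ((1+i)^n - 1) / i
= 4249 * ((1.11)^25 - 1) / 0.11
= 4249 * (13.585464 - 1) / 0.11
= 486142.1427


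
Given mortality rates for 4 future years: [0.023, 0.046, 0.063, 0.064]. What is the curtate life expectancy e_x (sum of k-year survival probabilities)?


e_x = sum_{k=1}^{n} k_p_x
k_p_x values:
  1_p_x = 0.977
  2_p_x = 0.932058
  3_p_x = 0.873338
  4_p_x = 0.817445
e_x = 3.5998


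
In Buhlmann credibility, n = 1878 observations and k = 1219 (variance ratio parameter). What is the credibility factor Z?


Z = n / (n + k)
= 1878 / (1878 + 1219)
= 1878 / 3097
= 0.6064


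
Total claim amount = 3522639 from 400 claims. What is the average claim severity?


severity = total / number
= 3522639 / 400
= 8806.5975


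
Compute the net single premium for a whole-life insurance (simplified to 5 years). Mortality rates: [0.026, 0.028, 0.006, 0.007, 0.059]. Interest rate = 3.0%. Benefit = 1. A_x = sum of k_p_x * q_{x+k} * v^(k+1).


v = 0.970874
Year 0: k_p_x=1.0, q=0.026, term=0.025243
Year 1: k_p_x=0.974, q=0.028, term=0.025706
Year 2: k_p_x=0.946728, q=0.006, term=0.005198
Year 3: k_p_x=0.941048, q=0.007, term=0.005853
Year 4: k_p_x=0.93446, q=0.059, term=0.047558
A_x = 0.1096


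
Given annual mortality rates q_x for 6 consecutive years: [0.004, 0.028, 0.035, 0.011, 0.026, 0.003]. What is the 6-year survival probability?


p_k = 1 - q_k for each year
Survival = product of (1 - q_k)
= 0.996 * 0.972 * 0.965 * 0.989 * 0.974 * 0.997
= 0.8972


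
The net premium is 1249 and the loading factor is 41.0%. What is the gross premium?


Gross = net * (1 + loading)
= 1249 * (1 + 0.41)
= 1249 * 1.41
= 1761.09


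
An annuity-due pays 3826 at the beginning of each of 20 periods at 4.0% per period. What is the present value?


PV_due = PMT * (1-(1+i)^(-n))/i * (1+i)
PV_immediate = 51996.5886
PV_due = 51996.5886 * 1.04
= 54076.4521


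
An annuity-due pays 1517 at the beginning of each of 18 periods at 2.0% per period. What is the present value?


PV_due = PMT * (1-(1+i)^(-n))/i * (1+i)
PV_immediate = 22742.9114
PV_due = 22742.9114 * 1.02
= 23197.7696


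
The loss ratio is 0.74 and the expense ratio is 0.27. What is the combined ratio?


Combined ratio = loss ratio + expense ratio
= 0.74 + 0.27
= 1.01


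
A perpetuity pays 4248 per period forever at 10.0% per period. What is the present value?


PV = PMT / i
= 4248 / 0.1
= 42480.0


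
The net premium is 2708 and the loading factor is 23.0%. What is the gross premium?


Gross = net * (1 + loading)
= 2708 * (1 + 0.23)
= 2708 * 1.23
= 3330.84


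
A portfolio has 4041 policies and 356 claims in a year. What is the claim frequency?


frequency = claims / policies
= 356 / 4041
= 0.0881


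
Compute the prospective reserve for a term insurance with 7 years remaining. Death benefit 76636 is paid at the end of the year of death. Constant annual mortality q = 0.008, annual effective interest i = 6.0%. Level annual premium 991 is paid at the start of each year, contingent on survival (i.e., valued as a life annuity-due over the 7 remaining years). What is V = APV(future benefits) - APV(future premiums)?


v = 1/(1+i) = 0.943396
APV(future benefits) per unit = sum_{k=0}^{6} k_p_x * q * v^(k+1) = 0.043683
APV(future benefits) = 76636 * 0.043683 = 3347.6775
Life annuity-due factor ä_{x:7} = sum_{k=0}^{6} k_p_x * v^k = 5.787975
APV(future premiums) = 991 * 5.787975 = 5735.8834
V = 3347.6775 - 5735.8834
= -2388.2059


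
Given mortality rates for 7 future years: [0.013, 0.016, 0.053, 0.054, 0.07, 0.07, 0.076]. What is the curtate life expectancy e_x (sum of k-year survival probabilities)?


e_x = sum_{k=1}^{n} k_p_x
k_p_x values:
  1_p_x = 0.987
  2_p_x = 0.971208
  3_p_x = 0.919734
  4_p_x = 0.870068
  5_p_x = 0.809164
  6_p_x = 0.752522
  7_p_x = 0.69533
e_x = 6.005


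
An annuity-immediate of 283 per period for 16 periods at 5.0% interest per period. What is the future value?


FV = PMT * ((1+i)^n - 1) / i
= 283 * ((1.05)^16 - 1) / 0.05
= 283 * (2.182875 - 1) / 0.05
= 6695.0702


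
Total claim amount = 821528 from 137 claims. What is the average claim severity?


severity = total / number
= 821528 / 137
= 5996.5547


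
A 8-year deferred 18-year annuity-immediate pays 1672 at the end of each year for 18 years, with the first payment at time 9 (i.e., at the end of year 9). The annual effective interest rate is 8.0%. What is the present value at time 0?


PV at time 8 of the 18-year annuity-immediate:
a_n = 1672 * (1-(1+0.08)^(-18))/0.08 = 15669.7953
Discount back 8 years to time 0:
PV = 15669.7953 * (1+0.08)^(-8)
= 15669.7953 * 0.540269
= 8465.9028


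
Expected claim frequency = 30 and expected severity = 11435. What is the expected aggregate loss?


E[S] = E[N] * E[X]
= 30 * 11435
= 343050


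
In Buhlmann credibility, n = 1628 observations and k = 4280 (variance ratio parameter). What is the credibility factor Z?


Z = n / (n + k)
= 1628 / (1628 + 4280)
= 1628 / 5908
= 0.2756


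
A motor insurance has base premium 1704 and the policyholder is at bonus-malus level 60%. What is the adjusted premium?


adjusted = base * BM_level / 100
= 1704 * 60 / 100
= 1704 * 0.6
= 1022.4


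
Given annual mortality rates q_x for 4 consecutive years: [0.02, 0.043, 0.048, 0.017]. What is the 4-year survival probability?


p_k = 1 - q_k for each year
Survival = product of (1 - q_k)
= 0.98 * 0.957 * 0.952 * 0.983
= 0.8777


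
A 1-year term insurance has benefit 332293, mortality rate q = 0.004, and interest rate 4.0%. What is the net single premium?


NSP = benefit * q * v
v = 1/(1+i) = 0.961538
NSP = 332293 * 0.004 * 0.961538
= 1278.05


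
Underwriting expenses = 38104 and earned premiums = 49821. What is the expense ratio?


Expense ratio = expenses / premiums
= 38104 / 49821
= 0.7648


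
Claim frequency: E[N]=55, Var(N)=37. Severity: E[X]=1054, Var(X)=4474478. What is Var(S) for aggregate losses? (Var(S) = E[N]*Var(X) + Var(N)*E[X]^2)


Var(S) = E[N]*Var(X) + Var(N)*E[X]^2
= 55*4474478 + 37*1054^2
= 246096290 + 41103892
= 2.8720e+08


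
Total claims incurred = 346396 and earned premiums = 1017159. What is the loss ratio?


Loss ratio = claims / premiums
= 346396 / 1017159
= 0.3406


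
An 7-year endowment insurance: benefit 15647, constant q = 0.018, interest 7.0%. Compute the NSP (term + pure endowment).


Term component = 1445.3701
Pure endowment = 7_p_x * v^7 * benefit = 0.880604 * 0.62275 * 15647 = 8580.7461
NSP = 10026.1162


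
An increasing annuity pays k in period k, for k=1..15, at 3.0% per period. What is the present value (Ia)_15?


(Ia)_n = sum_{k=1}^{n} k * v^k, v = 1/(1+i)
v = 0.970874
Sum computed term by term:
(Ia)_15 = 88.9381


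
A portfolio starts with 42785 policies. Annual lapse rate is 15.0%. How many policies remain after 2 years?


remaining = initial * (1 - lapse)^years
= 42785 * (1 - 0.15)^2
= 42785 * 0.7225
= 30912.1625


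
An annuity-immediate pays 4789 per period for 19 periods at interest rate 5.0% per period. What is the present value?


PV = PMT * (1 - (1+i)^(-n)) / i
= 4789 * (1 - (1+0.05)^(-19)) / 0.05
= 4789 * (1 - 0.395734) / 0.05
= 4789 * 12.085321
= 57876.6016


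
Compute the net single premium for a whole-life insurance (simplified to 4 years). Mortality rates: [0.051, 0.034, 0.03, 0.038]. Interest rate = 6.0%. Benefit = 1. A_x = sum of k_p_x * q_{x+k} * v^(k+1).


v = 0.943396
Year 0: k_p_x=1.0, q=0.051, term=0.048113
Year 1: k_p_x=0.949, q=0.034, term=0.028717
Year 2: k_p_x=0.916734, q=0.03, term=0.023091
Year 3: k_p_x=0.889232, q=0.038, term=0.026765
A_x = 0.1267


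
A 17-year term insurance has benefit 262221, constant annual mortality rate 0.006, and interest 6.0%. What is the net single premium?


NSP = benefit * sum_{k=0}^{n-1} k_p_x * q * v^(k+1)
With constant q=0.006, v=0.943396
Sum = 0.060432
NSP = 262221 * 0.060432
= 15846.4911


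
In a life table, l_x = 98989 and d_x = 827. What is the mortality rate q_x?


q_x = d_x / l_x
= 827 / 98989
= 0.0084


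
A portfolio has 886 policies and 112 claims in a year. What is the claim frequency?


frequency = claims / policies
= 112 / 886
= 0.1264


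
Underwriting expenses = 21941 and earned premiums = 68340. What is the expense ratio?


Expense ratio = expenses / premiums
= 21941 / 68340
= 0.3211


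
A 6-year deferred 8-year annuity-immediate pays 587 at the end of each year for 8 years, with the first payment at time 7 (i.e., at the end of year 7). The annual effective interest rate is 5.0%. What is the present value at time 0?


PV at time 6 of the 8-year annuity-immediate:
a_n = 587 * (1-(1+0.05)^(-8))/0.05 = 3793.9059
Discount back 6 years to time 0:
PV = 3793.9059 * (1+0.05)^(-6)
= 3793.9059 * 0.746215
= 2831.071


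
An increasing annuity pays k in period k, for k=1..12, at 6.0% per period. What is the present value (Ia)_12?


(Ia)_n = sum_{k=1}^{n} k * v^k, v = 1/(1+i)
v = 0.943396
Sum computed term by term:
(Ia)_12 = 48.7207


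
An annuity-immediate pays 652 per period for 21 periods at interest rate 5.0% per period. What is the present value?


PV = PMT * (1 - (1+i)^(-n)) / i
= 652 * (1 - (1+0.05)^(-21)) / 0.05
= 652 * (1 - 0.358942) / 0.05
= 652 * 12.821153
= 8359.3916


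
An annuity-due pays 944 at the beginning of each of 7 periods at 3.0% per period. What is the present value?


PV_due = PMT * (1-(1+i)^(-n))/i * (1+i)
PV_immediate = 5881.3871
PV_due = 5881.3871 * 1.03
= 6057.8287


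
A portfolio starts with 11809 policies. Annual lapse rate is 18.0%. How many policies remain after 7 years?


remaining = initial * (1 - lapse)^years
= 11809 * (1 - 0.18)^7
= 11809 * 0.249285
= 2943.8121


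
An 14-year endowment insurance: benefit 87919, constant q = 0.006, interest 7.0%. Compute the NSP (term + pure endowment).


Term component = 4466.6478
Pure endowment = 14_p_x * v^14 * benefit = 0.919199 * 0.387817 * 87919 = 31341.4607
NSP = 35808.1086


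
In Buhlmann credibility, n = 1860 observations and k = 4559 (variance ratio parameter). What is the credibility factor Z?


Z = n / (n + k)
= 1860 / (1860 + 4559)
= 1860 / 6419
= 0.2898


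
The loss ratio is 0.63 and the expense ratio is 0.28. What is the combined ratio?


Combined ratio = loss ratio + expense ratio
= 0.63 + 0.28
= 0.91


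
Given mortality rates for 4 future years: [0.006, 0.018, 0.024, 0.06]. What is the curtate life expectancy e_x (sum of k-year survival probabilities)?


e_x = sum_{k=1}^{n} k_p_x
k_p_x values:
  1_p_x = 0.994
  2_p_x = 0.976108
  3_p_x = 0.952681
  4_p_x = 0.895521
e_x = 3.8183


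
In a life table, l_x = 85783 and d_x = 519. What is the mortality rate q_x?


q_x = d_x / l_x
= 519 / 85783
= 0.0061


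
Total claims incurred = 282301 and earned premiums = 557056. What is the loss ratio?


Loss ratio = claims / premiums
= 282301 / 557056
= 0.5068


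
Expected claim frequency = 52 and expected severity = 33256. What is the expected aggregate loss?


E[S] = E[N] * E[X]
= 52 * 33256
= 1.7293e+06


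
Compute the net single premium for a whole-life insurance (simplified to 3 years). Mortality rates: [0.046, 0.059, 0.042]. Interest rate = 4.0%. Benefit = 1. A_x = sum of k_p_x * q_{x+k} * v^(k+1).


v = 0.961538
Year 0: k_p_x=1.0, q=0.046, term=0.044231
Year 1: k_p_x=0.954, q=0.059, term=0.05204
Year 2: k_p_x=0.897714, q=0.042, term=0.033519
A_x = 0.1298


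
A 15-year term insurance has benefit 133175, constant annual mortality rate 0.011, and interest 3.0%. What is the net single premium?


NSP = benefit * sum_{k=0}^{n-1} k_p_x * q * v^(k+1)
With constant q=0.011, v=0.970874
Sum = 0.122413
NSP = 133175 * 0.122413
= 16302.3503


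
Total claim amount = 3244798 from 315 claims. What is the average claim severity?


severity = total / number
= 3244798 / 315
= 10300.946
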